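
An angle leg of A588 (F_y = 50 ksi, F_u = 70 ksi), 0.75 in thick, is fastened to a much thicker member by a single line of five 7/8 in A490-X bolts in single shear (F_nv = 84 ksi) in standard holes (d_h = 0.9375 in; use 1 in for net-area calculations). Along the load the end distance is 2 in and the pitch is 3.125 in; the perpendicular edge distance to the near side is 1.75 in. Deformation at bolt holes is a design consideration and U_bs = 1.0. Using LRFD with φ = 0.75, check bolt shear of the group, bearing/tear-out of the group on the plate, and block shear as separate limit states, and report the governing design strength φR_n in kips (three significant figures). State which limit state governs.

Bolt shear: A_b = π·0.875²/4 = 0.6013 in²; R_n = 84 × 0.6013 × 5 × 1 = 252.6 kips → 0.75 × 252.6 = 189 kips.
Bearing: edge l_c = 1.531, r_n = 96.47 kips; interior l_c = 2.188, r_n = 110.3 kips; R_n = 96.47 + 4·110.3 = 537.5 kips → 403 kips.
Block shear: A_gv = 10.88, A_nv = 7.5, A_nt = 0.9375 in²; R_n = min(0.6F_uA_nv, 0.6F_yA_gv) + U_bs·F_u·A_nt = 380.6 kips → 285 kips.
Bolt shear governs: 189 kips.

189 kips (bolt shear governs)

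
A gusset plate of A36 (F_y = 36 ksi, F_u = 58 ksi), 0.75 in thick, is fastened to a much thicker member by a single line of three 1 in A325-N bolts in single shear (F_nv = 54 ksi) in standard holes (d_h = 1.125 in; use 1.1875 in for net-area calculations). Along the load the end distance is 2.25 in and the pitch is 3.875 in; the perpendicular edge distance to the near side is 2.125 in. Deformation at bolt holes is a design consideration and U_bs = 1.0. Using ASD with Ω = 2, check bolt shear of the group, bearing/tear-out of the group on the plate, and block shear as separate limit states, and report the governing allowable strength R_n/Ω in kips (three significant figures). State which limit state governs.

Bolt shear: A_b = π·1²/4 = 0.7854 in²; R_n = 54 × 0.7854 × 3 × 1 = 127.2 kips → 127.2 / 2 = 63.6 kips.
Bearing: edge l_c = 1.688, r_n = 88.09 kips; interior l_c = 2.75, r_n = 104.4 kips; R_n = 88.09 + 2·104.4 = 296.9 kips → 148 kips.
Block shear: A_gv = 7.5, A_nv = 5.273, A_nt = 1.148 in²; R_n = min(0.6F_uA_nv, 0.6F_yA_gv) + U_bs·F_u·A_nt = 228.6 kips → 114 kips.
Bolt shear governs: 63.6 kips.

63.6 kips (bolt shear governs)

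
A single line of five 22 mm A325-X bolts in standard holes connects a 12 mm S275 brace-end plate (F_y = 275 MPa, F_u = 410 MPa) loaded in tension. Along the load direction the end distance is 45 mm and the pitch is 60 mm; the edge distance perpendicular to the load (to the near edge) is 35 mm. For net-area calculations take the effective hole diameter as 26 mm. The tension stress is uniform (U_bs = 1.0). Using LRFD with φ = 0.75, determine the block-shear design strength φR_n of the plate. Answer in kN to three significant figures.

Shear plane L_v = 45 + 4·60 = 285 mm; A_gv = 285 × 12 = 3420 mm².
A_nv = (285 − 4.5·26) × 12 = 2016 mm².
A_nt = (35 − 0.5·26) × 12 = 264 mm².
0.6 F_u A_nv = 495.9 kN; 0.6 F_y A_gv = 564.3 kN → shear rupture governs the shear term.
R_n = 495.9 + 1.0 × 410 × 264 / 1000 = 604.2 kN.
Design strength φR_n = 0.75 × 604.2 = 453 kN.

453 kN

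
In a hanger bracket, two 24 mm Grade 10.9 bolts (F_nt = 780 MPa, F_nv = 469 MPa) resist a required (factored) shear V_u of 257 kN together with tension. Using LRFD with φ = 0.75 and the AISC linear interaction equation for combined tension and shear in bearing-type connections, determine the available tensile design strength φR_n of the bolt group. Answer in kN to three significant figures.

261 kN

A_b = π·24²/4 = 452.4 mm²; f_rv = 257 × 1000 / (2 × 452.4) = 284 MPa.
F'_nt = 1.3 F_nt − (F_nt / φF_nv) f_rv = 1.3·780 − (780/(0.75·469))·284 = 384.1 MPa, capped at F_nt → F'_nt = 384.1 MPa.
R_n = F'_nt · A_b · n = 384.1 × 452.4 × 2 / 1000 = 347.6 kN.
Design strength φR_n = 0.75 × 347.6 = 261 kN.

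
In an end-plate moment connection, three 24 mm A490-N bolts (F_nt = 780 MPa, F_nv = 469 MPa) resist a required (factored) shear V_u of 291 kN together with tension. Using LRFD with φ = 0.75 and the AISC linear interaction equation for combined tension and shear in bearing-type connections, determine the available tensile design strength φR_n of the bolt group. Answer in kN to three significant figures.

548 kN

A_b = π·24²/4 = 452.4 mm²; f_rv = 291 × 1000 / (3 × 452.4) = 214.4 MPa.
F'_nt = 1.3 F_nt − (F_nt / φF_nv) f_rv = 1.3·780 − (780/(0.75·469))·214.4 = 538.5 MPa, capped at F_nt → F'_nt = 538.5 MPa.
R_n = F'_nt · A_b · n = 538.5 × 452.4 × 3 / 1000 = 730.9 kN.
Design strength φR_n = 0.75 × 730.9 = 548 kN.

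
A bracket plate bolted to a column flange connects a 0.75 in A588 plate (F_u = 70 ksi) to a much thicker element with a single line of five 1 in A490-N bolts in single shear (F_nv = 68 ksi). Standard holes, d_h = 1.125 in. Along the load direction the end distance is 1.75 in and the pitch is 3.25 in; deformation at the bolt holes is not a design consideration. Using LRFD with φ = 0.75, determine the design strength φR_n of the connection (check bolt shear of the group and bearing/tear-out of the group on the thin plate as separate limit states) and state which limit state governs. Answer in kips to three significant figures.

Bolt shear: A_b = π·1²/4 = 0.7854 in²; R_n = 68 × 0.7854 × 5 × 1 = 267 kips → 0.75 × 267 = 200 kips.
Bearing (1.5 l_c t F_u ≤ 3.0 d t F_u): upper limit = 3.0·1·0.75·70 = 157.5 kips.
  Edge l_c = 1.75 − 1.125/2 = 1.188 → r_n = 93.52 kips; interior l_c = 3.25 − 1.125 = 2.125 → r_n = 157.5 kips.
  R_n,bearing = 1·93.52 + 4·157.5 = 723.5 kips → 0.75 × 723.5 = 543 kips.
Bolt shear governs: 200 kips.

200 kips (bolt shear governs)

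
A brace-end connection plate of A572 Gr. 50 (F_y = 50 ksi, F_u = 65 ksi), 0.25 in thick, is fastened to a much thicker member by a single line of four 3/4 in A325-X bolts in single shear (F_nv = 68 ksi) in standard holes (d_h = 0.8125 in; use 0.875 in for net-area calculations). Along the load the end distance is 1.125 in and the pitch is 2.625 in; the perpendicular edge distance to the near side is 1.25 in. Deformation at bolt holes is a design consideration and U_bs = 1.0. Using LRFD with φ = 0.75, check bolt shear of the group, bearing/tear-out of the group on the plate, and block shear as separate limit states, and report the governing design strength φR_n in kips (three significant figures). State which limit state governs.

Bolt shear: A_b = π·0.75²/4 = 0.4418 in²; R_n = 68 × 0.4418 × 4 × 1 = 120.2 kips → 0.75 × 120.2 = 90.1 kips.
Bearing: edge l_c = 0.7188, r_n = 14.02 kips; interior l_c = 1.812, r_n = 29.25 kips; R_n = 14.02 + 3·29.25 = 101.8 kips → 76.3 kips.
Block shear: A_gv = 2.25, A_nv = 1.484, A_nt = 0.2031 in²; R_n = min(0.6F_uA_nv, 0.6F_yA_gv) + U_bs·F_u·A_nt = 71.09 kips → 53.3 kips.
Block shear governs: 53.3 kips.

53.3 kips (block shear governs)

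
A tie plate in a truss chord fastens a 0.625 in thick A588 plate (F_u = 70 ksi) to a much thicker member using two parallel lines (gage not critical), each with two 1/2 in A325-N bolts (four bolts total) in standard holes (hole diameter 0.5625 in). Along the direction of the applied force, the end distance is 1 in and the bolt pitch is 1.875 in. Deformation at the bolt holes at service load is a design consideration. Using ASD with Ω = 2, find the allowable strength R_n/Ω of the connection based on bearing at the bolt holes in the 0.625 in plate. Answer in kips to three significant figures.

90.2 kips

Per bolt r_n = 1.2 l_c t F_u ≤ 2.4 d t F_u; upper limit = 2.4 × 0.5 × 0.625 × 70 = 52.5 kips.
Edge bolt: l_c = 1 − 0.5625/2 = 0.7188 in → 1.2 × 0.7188 × 0.625 × 70 = 37.73 → r_n = 37.73 kips.
Interior bolts: l_c = 1.875 − 0.5625 = 1.312 in → 1.2 × 1.312 × 0.625 × 70 = 68.91 → r_n = 52.5 kips.
R_n = 2 × 37.73 + 2 × 52.5 = 180.5 kips.
Allowable strength R_n/Ω = 180.5 / 2 = 90.2 kips.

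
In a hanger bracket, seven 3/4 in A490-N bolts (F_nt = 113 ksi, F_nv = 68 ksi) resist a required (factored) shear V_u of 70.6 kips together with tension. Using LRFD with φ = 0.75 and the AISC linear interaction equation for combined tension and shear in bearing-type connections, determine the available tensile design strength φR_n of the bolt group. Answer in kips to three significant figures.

A_b = π·0.75²/4 = 0.4418 in²; f_rv = 70.6 / (7 × 0.4418) = 22.83 ksi.
F'_nt = 1.3 F_nt − (F_nt / φF_nv) f_rv = 1.3·113 − (113/(0.75·68))·22.83 = 96.32 ksi, capped at F_nt → F'_nt = 96.32 ksi.
R_n = F'_nt · A_b · n = 96.32 × 0.4418 × 7 = 297.9 kips.
Design strength φR_n = 0.75 × 297.9 = 223 kips.

223 kips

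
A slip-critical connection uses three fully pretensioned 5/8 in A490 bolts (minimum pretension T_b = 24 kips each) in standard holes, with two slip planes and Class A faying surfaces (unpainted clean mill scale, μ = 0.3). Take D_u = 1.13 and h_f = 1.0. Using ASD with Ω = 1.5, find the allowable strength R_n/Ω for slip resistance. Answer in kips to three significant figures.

32.5 kips

R_n = μ · D_u · h_f · T_b · n_s · n_b = 0.3 × 1.13 × 1.0 × 24 × 2 × 3 = 48.82 kips.
Allowable strength R_n/Ω = 48.82 / 1.5 = 32.5 kips.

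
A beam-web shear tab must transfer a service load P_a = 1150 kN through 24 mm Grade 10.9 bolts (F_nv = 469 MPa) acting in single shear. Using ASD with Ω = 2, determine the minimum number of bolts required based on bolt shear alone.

11 bolts

A_b = π·24²/4 = 452.4 mm².
Per-bolt allowable strength R_n/Ω = 469 × 452.4 × 1 / 1000 / 2 = 106.1 kN.
n ≥ 1150 / 106.1 = 10.84 → use 11 bolts.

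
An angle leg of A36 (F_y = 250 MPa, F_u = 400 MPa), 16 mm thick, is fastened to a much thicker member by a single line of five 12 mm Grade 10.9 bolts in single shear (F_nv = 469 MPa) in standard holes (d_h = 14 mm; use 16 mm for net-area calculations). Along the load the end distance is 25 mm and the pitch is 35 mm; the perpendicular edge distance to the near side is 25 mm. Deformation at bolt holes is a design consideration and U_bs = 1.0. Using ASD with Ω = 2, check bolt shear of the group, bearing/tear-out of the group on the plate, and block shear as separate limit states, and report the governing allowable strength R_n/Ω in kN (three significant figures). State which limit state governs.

Bolt shear: A_b = π·12²/4 = 113.1 mm²; R_n = 469 × 113.1 × 5 × 1 / 1000 = 265.2 kN → 265.2 / 2 = 133 kN.
Bearing: edge l_c = 18, r_n = 138.2 kN; interior l_c = 21, r_n = 161.3 kN; R_n = 138.2 + 4·161.3 = 783.4 kN → 392 kN.
Block shear: A_gv = 2640, A_nv = 1488, A_nt = 272 mm²; R_n = min(0.6F_uA_nv, 0.6F_yA_gv) + U_bs·F_u·A_nt = 465.9 kN → 233 kN.
Bolt shear governs: 133 kN.

133 kN (bolt shear governs)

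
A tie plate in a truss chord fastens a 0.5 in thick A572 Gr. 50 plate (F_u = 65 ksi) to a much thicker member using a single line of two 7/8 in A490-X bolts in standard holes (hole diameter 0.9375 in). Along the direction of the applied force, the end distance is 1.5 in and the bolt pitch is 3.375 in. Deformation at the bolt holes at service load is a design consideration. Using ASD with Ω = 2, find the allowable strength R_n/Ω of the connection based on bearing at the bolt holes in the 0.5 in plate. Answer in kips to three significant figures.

Per bolt r_n = 1.2 l_c t F_u ≤ 2.4 d t F_u; upper limit = 2.4 × 0.875 × 0.5 × 65 = 68.25 kips.
Edge bolt: l_c = 1.5 − 0.9375/2 = 1.031 in → 1.2 × 1.031 × 0.5 × 65 = 40.22 → r_n = 40.22 kips.
Interior bolts: l_c = 3.375 − 0.9375 = 2.438 in → 1.2 × 2.438 × 0.5 × 65 = 95.06 → r_n = 68.25 kips.
R_n = 1 × 40.22 + 1 × 68.25 = 108.5 kips.
Allowable strength R_n/Ω = 108.5 / 2 = 54.2 kips.

54.2 kips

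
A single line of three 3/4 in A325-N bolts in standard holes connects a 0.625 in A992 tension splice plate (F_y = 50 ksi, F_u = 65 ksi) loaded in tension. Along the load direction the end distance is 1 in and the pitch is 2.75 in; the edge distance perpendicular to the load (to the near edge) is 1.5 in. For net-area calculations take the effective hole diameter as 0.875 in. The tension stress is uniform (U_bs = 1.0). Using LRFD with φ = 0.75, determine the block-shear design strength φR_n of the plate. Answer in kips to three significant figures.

Shear plane L_v = 1 + 2·2.75 = 6.5 in; A_gv = 6.5 × 0.625 = 4.062 in².
A_nv = (6.5 − 2.5·0.875) × 0.625 = 2.695 in².
A_nt = (1.5 − 0.5·0.875) × 0.625 = 0.6641 in².
0.6 F_u A_nv = 105.1 kips; 0.6 F_y A_gv = 121.9 kips → shear rupture governs the shear term.
R_n = 105.1 + 1.0 × 65 × 0.6641 = 148.3 kips.
Design strength φR_n = 0.75 × 148.3 = 111 kips.

111 kips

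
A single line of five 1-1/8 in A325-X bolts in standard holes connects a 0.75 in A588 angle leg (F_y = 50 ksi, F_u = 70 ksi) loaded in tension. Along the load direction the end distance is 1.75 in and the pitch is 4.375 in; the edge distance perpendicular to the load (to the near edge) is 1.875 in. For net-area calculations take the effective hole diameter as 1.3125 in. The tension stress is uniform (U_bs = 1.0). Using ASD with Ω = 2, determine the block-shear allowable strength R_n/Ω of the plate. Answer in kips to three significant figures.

242 kips

Shear plane L_v = 1.75 + 4·4.375 = 19.25 in; A_gv = 19.25 × 0.75 = 14.44 in².
A_nv = (19.25 − 4.5·1.3125) × 0.75 = 10.01 in².
A_nt = (1.875 − 0.5·1.3125) × 0.75 = 0.9141 in².
0.6 F_u A_nv = 420.3 kips; 0.6 F_y A_gv = 433.1 kips → shear rupture governs the shear term.
R_n = 420.3 + 1.0 × 70 × 0.9141 = 484.3 kips.
Allowable strength R_n/Ω = 484.3 / 2 = 242 kips.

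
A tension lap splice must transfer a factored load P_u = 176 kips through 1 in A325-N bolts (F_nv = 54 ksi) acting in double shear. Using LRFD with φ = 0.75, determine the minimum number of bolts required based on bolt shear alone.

3 bolts

A_b = π·1²/4 = 0.7854 in².
Per-bolt design strength φR_n = 0.75 × 54 × 0.7854 × 2 = 63.62 kips.
n ≥ 176 / 63.62 = 2.767 → use 3 bolts.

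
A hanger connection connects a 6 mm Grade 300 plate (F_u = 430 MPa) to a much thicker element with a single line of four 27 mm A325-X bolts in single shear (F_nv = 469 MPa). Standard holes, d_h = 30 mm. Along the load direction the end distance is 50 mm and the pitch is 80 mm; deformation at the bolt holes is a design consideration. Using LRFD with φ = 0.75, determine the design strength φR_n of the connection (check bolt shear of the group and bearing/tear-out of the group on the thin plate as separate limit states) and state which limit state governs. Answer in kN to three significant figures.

430 kN (bearing governs)

Bolt shear: A_b = π·27²/4 = 572.6 mm²; R_n = 469 × 572.6 × 4 × 1 / 1000 = 1074 kN → 0.75 × 1074 = 806 kN.
Bearing (1.2 l_c t F_u ≤ 2.4 d t F_u): upper limit = 2.4·27·6·430 / 1000 = 167.2 kN.
  Edge l_c = 50 − 30/2 = 35 → r_n = 108.4 kN; interior l_c = 80 − 30 = 50 → r_n = 154.8 kN.
  R_n,bearing = 1·108.4 + 3·154.8 = 572.8 kN → 0.75 × 572.8 = 430 kN.
Bearing governs: 430 kN.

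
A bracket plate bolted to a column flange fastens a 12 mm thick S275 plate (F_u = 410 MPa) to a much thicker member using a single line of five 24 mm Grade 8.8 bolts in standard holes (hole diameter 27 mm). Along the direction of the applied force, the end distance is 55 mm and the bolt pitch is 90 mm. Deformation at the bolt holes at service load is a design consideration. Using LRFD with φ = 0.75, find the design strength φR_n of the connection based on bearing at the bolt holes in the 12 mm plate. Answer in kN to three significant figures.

1030 kN

Per bolt r_n = 1.2 l_c t F_u ≤ 2.4 d t F_u; upper limit = 2.4 × 24 × 12 × 410 / 1000 = 283.4 kN.
Edge bolt: l_c = 55 − 27/2 = 41.5 mm → 1.2 × 41.5 × 12 × 410 / 1000 = 245 → r_n = 245 kN.
Interior bolts: l_c = 90 − 27 = 63 mm → 1.2 × 63 × 12 × 410 / 1000 = 372 → r_n = 283.4 kN.
R_n = 1 × 245 + 4 × 283.4 = 1379 kN.
Design strength φR_n = 0.75 × 1379 = 1030 kN.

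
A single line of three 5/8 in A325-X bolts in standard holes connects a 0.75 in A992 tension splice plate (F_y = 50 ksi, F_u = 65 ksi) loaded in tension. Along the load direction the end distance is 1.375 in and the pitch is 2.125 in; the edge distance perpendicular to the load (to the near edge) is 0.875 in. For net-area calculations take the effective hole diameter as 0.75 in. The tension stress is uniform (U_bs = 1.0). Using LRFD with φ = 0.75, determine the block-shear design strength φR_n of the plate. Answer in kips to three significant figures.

101 kips

Shear plane L_v = 1.375 + 2·2.125 = 5.625 in; A_gv = 5.625 × 0.75 = 4.219 in².
A_nv = (5.625 − 2.5·0.75) × 0.75 = 2.812 in².
A_nt = (0.875 − 0.5·0.75) × 0.75 = 0.375 in².
0.6 F_u A_nv = 109.7 kips; 0.6 F_y A_gv = 126.6 kips → shear rupture governs the shear term.
R_n = 109.7 + 1.0 × 65 × 0.375 = 134.1 kips.
Design strength φR_n = 0.75 × 134.1 = 101 kips.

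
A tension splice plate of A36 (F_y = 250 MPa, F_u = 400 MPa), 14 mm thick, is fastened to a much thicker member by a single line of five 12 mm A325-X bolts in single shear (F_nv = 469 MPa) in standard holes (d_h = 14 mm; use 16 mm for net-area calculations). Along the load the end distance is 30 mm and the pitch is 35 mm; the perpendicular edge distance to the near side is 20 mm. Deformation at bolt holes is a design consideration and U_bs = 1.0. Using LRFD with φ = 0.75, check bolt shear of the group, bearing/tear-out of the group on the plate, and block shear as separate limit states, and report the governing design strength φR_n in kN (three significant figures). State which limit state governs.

199 kN (bolt shear governs)

Bolt shear: A_b = π·12²/4 = 113.1 mm²; R_n = 469 × 113.1 × 5 × 1 / 1000 = 265.2 kN → 0.75 × 265.2 = 199 kN.
Bearing: edge l_c = 23, r_n = 154.6 kN; interior l_c = 21, r_n = 141.1 kN; R_n = 154.6 + 4·141.1 = 719 kN → 539 kN.
Block shear: A_gv = 2380, A_nv = 1372, A_nt = 168 mm²; R_n = min(0.6F_uA_nv, 0.6F_yA_gv) + U_bs·F_u·A_nt = 396.5 kN → 297 kN.
Bolt shear governs: 199 kN.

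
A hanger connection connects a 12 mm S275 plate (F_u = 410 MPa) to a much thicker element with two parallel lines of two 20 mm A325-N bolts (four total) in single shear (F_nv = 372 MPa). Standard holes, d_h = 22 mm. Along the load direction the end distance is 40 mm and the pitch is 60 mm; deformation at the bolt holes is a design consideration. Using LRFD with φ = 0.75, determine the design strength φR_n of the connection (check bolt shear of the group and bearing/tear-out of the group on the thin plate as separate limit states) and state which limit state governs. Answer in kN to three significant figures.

Bolt shear: A_b = π·20²/4 = 314.2 mm²; R_n = 372 × 314.2 × 4 × 1 / 1000 = 467.5 kN → 0.75 × 467.5 = 351 kN.
Bearing (1.2 l_c t F_u ≤ 2.4 d t F_u): upper limit = 2.4·20·12·410 / 1000 = 236.2 kN.
  Edge l_c = 40 − 22/2 = 29 → r_n = 171.2 kN; interior l_c = 60 − 22 = 38 → r_n = 224.4 kN.
  R_n,bearing = 2·171.2 + 2·224.4 = 791.1 kN → 0.75 × 791.1 = 593 kN.
Bolt shear governs: 351 kN.

351 kN (bolt shear governs)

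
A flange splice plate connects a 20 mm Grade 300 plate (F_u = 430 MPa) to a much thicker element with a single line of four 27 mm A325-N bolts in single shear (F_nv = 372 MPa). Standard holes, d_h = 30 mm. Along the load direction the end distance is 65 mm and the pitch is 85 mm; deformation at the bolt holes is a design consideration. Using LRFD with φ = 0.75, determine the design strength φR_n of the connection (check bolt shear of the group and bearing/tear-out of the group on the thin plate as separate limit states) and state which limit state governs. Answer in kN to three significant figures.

Bolt shear: A_b = π·27²/4 = 572.6 mm²; R_n = 372 × 572.6 × 4 × 1 / 1000 = 852 kN → 0.75 × 852 = 639 kN.
Bearing (1.2 l_c t F_u ≤ 2.4 d t F_u): upper limit = 2.4·27·20·430 / 1000 = 557.3 kN.
  Edge l_c = 65 − 30/2 = 50 → r_n = 516 kN; interior l_c = 85 − 30 = 55 → r_n = 557.3 kN.
  R_n,bearing = 1·516 + 3·557.3 = 2188 kN → 0.75 × 2188 = 1640 kN.
Bolt shear governs: 639 kN.

639 kN (bolt shear governs)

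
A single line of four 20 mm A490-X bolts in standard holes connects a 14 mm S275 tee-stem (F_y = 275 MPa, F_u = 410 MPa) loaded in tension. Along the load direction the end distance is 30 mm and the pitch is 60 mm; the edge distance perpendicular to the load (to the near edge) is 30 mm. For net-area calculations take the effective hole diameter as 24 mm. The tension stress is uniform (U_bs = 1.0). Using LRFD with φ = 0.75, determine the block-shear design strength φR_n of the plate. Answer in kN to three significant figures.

403 kN

Shear plane L_v = 30 + 3·60 = 210 mm; A_gv = 210 × 14 = 2940 mm².
A_nv = (210 − 3.5·24) × 14 = 1764 mm².
A_nt = (30 − 0.5·24) × 14 = 252 mm².
0.6 F_u A_nv = 433.9 kN; 0.6 F_y A_gv = 485.1 kN → shear rupture governs the shear term.
R_n = 433.9 + 1.0 × 410 × 252 / 1000 = 537.3 kN.
Design strength φR_n = 0.75 × 537.3 = 403 kN.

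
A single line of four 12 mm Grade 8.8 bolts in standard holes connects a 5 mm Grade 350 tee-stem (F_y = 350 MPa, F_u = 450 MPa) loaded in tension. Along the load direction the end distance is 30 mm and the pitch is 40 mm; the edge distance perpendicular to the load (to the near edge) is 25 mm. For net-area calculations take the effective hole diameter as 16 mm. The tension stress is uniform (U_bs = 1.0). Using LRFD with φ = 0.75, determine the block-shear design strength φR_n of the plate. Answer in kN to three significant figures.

124 kN

Shear plane L_v = 30 + 3·40 = 150 mm; A_gv = 150 × 5 = 750 mm².
A_nv = (150 − 3.5·16) × 5 = 470 mm².
A_nt = (25 − 0.5·16) × 5 = 85 mm².
0.6 F_u A_nv = 126.9 kN; 0.6 F_y A_gv = 157.5 kN → shear rupture governs the shear term.
R_n = 126.9 + 1.0 × 450 × 85 / 1000 = 165.2 kN.
Design strength φR_n = 0.75 × 165.2 = 124 kN.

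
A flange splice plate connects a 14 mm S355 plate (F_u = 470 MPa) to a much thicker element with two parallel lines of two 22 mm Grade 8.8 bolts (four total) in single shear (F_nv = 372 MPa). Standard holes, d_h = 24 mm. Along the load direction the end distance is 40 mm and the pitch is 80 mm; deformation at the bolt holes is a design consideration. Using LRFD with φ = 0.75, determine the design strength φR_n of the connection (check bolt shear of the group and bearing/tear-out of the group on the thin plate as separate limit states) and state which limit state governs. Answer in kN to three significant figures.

Bolt shear: A_b = π·22²/4 = 380.1 mm²; R_n = 372 × 380.1 × 4 × 1 / 1000 = 565.6 kN → 0.75 × 565.6 = 424 kN.
Bearing (1.2 l_c t F_u ≤ 2.4 d t F_u): upper limit = 2.4·22·14·470 / 1000 = 347.4 kN.
  Edge l_c = 40 − 24/2 = 28 → r_n = 221.1 kN; interior l_c = 80 − 24 = 56 → r_n = 347.4 kN.
  R_n,bearing = 2·221.1 + 2·347.4 = 1137 kN → 0.75 × 1137 = 853 kN.
Bolt shear governs: 424 kN.

424 kN (bolt shear governs)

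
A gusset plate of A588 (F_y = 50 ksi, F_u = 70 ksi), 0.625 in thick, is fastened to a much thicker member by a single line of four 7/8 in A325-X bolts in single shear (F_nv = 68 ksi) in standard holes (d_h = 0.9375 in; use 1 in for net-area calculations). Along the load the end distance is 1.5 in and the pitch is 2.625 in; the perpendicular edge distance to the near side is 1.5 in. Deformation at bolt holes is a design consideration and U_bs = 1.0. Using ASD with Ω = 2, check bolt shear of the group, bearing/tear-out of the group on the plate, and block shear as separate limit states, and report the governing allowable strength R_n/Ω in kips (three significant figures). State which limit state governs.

81.8 kips (bolt shear governs)

Bolt shear: A_b = π·0.875²/4 = 0.6013 in²; R_n = 68 × 0.6013 × 4 × 1 = 163.6 kips → 163.6 / 2 = 81.8 kips.
Bearing: edge l_c = 1.031, r_n = 54.14 kips; interior l_c = 1.688, r_n = 88.59 kips; R_n = 54.14 + 3·88.59 = 319.9 kips → 160 kips.
Block shear: A_gv = 5.859, A_nv = 3.672, A_nt = 0.625 in²; R_n = min(0.6F_uA_nv, 0.6F_yA_gv) + U_bs·F_u·A_nt = 198 kips → 99 kips.
Bolt shear governs: 81.8 kips.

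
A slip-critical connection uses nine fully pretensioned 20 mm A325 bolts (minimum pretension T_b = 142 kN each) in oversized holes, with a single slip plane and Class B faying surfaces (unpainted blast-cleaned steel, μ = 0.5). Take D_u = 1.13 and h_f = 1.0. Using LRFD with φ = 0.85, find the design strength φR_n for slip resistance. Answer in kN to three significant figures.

614 kN

R_n = μ · D_u · h_f · T_b · n_s · n_b = 0.5 × 1.13 × 1.0 × 142 × 1 × 9 = 722.1 kN.
Design strength φR_n = 0.85 × 722.1 = 614 kN.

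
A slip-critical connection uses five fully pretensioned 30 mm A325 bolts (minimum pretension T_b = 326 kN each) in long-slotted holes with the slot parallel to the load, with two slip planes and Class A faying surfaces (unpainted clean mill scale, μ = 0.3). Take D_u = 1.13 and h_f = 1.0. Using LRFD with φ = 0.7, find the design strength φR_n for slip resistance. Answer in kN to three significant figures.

R_n = μ · D_u · h_f · T_b · n_s · n_b = 0.3 × 1.13 × 1.0 × 326 × 2 × 5 = 1105 kN.
Design strength φR_n = 0.7 × 1105 = 774 kN.

774 kN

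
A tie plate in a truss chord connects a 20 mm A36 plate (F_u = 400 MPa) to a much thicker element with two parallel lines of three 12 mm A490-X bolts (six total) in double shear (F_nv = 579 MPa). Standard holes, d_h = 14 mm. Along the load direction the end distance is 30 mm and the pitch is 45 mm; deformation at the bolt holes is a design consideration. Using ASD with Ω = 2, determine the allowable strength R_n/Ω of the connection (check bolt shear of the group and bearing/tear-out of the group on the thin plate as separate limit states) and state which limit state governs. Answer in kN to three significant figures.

Bolt shear: A_b = π·12²/4 = 113.1 mm²; R_n = 579 × 113.1 × 6 × 2 / 1000 = 785.8 kN → 785.8 / 2 = 393 kN.
Bearing (1.2 l_c t F_u ≤ 2.4 d t F_u): upper limit = 2.4·12·20·400 / 1000 = 230.4 kN.
  Edge l_c = 30 − 14/2 = 23 → r_n = 220.8 kN; interior l_c = 45 − 14 = 31 → r_n = 230.4 kN.
  R_n,bearing = 2·220.8 + 4·230.4 = 1363 kN → 1363 / 2 = 682 kN.
Bolt shear governs: 393 kN.

393 kN (bolt shear governs)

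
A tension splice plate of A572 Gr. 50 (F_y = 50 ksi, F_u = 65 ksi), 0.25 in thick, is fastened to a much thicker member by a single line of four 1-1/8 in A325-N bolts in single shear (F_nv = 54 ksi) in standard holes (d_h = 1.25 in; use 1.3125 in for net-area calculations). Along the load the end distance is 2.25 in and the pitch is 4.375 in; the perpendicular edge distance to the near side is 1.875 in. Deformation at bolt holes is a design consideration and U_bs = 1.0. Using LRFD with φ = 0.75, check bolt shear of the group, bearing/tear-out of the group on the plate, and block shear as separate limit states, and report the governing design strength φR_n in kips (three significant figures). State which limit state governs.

93.7 kips (block shear governs)

Bolt shear: A_b = π·1.125²/4 = 0.994 in²; R_n = 54 × 0.994 × 4 × 1 = 214.7 kips → 0.75 × 214.7 = 161 kips.
Bearing: edge l_c = 1.625, r_n = 31.69 kips; interior l_c = 3.125, r_n = 43.87 kips; R_n = 31.69 + 3·43.87 = 163.3 kips → 122 kips.
Block shear: A_gv = 3.844, A_nv = 2.695, A_nt = 0.3047 in²; R_n = min(0.6F_uA_nv, 0.6F_yA_gv) + U_bs·F_u·A_nt = 124.9 kips → 93.7 kips.
Block shear governs: 93.7 kips.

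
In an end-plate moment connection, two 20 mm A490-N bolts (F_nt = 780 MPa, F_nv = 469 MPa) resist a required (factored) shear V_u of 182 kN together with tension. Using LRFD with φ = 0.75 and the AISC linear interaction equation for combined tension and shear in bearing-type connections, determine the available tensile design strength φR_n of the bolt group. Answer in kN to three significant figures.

175 kN

A_b = π·20²/4 = 314.2 mm²; f_rv = 182 × 1000 / (2 × 314.2) = 289.7 MPa.
F'_nt = 1.3 F_nt − (F_nt / φF_nv) f_rv = 1.3·780 − (780/(0.75·469))·289.7 = 371.7 MPa, capped at F_nt → F'_nt = 371.7 MPa.
R_n = F'_nt · A_b · n = 371.7 × 314.2 × 2 / 1000 = 233.5 kN.
Design strength φR_n = 0.75 × 233.5 = 175 kN.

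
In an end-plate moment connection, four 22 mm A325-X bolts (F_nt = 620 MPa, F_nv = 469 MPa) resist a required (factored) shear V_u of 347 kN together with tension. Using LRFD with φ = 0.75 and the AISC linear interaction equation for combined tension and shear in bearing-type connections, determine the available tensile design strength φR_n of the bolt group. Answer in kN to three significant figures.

A_b = π·22²/4 = 380.1 mm²; f_rv = 347 × 1000 / (4 × 380.1) = 228.2 MPa.
F'_nt = 1.3 F_nt − (F_nt / φF_nv) f_rv = 1.3·620 − (620/(0.75·469))·228.2 = 403.8 MPa, capped at F_nt → F'_nt = 403.8 MPa.
R_n = F'_nt · A_b · n = 403.8 × 380.1 × 4 / 1000 = 613.9 kN.
Design strength φR_n = 0.75 × 613.9 = 460 kN.

460 kN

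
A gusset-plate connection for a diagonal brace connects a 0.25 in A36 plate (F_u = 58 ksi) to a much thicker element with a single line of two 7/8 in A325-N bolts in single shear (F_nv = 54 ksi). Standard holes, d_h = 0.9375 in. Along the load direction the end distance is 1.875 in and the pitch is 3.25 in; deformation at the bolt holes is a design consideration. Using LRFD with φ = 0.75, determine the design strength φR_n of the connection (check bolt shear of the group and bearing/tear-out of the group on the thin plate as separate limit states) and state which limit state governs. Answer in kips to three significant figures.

Bolt shear: A_b = π·0.875²/4 = 0.6013 in²; R_n = 54 × 0.6013 × 2 × 1 = 64.94 kips → 0.75 × 64.94 = 48.7 kips.
Bearing (1.2 l_c t F_u ≤ 2.4 d t F_u): upper limit = 2.4·0.875·0.25·58 = 30.45 kips.
  Edge l_c = 1.875 − 0.9375/2 = 1.406 → r_n = 24.47 kips; interior l_c = 3.25 − 0.9375 = 2.312 → r_n = 30.45 kips.
  R_n,bearing = 1·24.47 + 1·30.45 = 54.92 kips → 0.75 × 54.92 = 41.2 kips.
Bearing governs: 41.2 kips.

41.2 kips (bearing governs)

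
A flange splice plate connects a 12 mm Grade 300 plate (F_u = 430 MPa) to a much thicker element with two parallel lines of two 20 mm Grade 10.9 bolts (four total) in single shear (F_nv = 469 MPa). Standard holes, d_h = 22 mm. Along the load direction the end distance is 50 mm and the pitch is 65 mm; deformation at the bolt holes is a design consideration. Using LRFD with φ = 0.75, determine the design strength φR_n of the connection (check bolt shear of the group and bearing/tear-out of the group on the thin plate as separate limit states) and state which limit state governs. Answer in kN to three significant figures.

442 kN (bolt shear governs)

Bolt shear: A_b = π·20²/4 = 314.2 mm²; R_n = 469 × 314.2 × 4 × 1 / 1000 = 589.4 kN → 0.75 × 589.4 = 442 kN.
Bearing (1.2 l_c t F_u ≤ 2.4 d t F_u): upper limit = 2.4·20·12·430 / 1000 = 247.7 kN.
  Edge l_c = 50 − 22/2 = 39 → r_n = 241.5 kN; interior l_c = 65 − 22 = 43 → r_n = 247.7 kN.
  R_n,bearing = 2·241.5 + 2·247.7 = 978.3 kN → 0.75 × 978.3 = 734 kN.
Bolt shear governs: 442 kN.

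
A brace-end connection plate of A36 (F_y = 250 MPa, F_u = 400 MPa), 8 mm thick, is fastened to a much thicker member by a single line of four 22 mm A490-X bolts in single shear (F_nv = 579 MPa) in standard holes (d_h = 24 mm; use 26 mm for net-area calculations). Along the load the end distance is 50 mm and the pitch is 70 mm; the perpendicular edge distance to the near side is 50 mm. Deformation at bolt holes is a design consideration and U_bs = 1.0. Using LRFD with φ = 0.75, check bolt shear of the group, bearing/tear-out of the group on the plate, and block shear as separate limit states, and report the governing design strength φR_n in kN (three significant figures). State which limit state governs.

Bolt shear: A_b = π·22²/4 = 380.1 mm²; R_n = 579 × 380.1 × 4 × 1 / 1000 = 880.4 kN → 0.75 × 880.4 = 660 kN.
Bearing: edge l_c = 38, r_n = 145.9 kN; interior l_c = 46, r_n = 169 kN; R_n = 145.9 + 3·169 = 652.8 kN → 490 kN.
Block shear: A_gv = 2080, A_nv = 1352, A_nt = 296 mm²; R_n = min(0.6F_uA_nv, 0.6F_yA_gv) + U_bs·F_u·A_nt = 430.4 kN → 323 kN.
Block shear governs: 323 kN.

323 kN (block shear governs)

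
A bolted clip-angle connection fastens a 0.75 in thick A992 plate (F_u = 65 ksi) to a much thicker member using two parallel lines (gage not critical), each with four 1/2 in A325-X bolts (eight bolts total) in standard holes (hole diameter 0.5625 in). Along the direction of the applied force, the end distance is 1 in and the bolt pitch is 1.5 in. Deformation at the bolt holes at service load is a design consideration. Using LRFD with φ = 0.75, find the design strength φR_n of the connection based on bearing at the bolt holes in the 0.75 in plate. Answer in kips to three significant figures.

Per bolt r_n = 1.2 l_c t F_u ≤ 2.4 d t F_u; upper limit = 2.4 × 0.5 × 0.75 × 65 = 58.5 kips.
Edge bolt: l_c = 1 − 0.5625/2 = 0.7188 in → 1.2 × 0.7188 × 0.75 × 65 = 42.05 → r_n = 42.05 kips.
Interior bolts: l_c = 1.5 − 0.5625 = 0.9375 in → 1.2 × 0.9375 × 0.75 × 65 = 54.84 → r_n = 54.84 kips.
R_n = 2 × 42.05 + 6 × 54.84 = 413.2 kips.
Design strength φR_n = 0.75 × 413.2 = 310 kips.

310 kips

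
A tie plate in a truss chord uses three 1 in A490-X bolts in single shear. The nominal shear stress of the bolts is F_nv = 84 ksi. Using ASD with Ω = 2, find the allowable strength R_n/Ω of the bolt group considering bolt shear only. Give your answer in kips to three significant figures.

99 kips

A_b = π × 1² / 4 = 0.7854 in².
R_n = F_nv · A_b · n · n_s = 84 × 0.7854 × 3 × 1 = 197.9 kips.
Allowable strength R_n/Ω = 197.9 / 2 = 99 kips.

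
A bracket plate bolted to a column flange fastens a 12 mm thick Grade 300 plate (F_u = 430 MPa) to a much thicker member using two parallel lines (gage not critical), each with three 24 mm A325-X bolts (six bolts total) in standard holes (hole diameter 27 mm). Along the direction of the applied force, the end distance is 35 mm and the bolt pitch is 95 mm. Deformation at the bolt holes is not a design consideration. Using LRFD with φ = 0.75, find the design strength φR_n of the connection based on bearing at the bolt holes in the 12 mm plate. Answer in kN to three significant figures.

Per bolt r_n = 1.5 l_c t F_u ≤ 3.0 d t F_u; upper limit = 3.0 × 24 × 12 × 430 / 1000 = 371.5 kN.
Edge bolt: l_c = 35 − 27/2 = 21.5 mm → 1.5 × 21.5 × 12 × 430 / 1000 = 166.4 → r_n = 166.4 kN.
Interior bolts: l_c = 95 − 27 = 68 mm → 1.5 × 68 × 12 × 430 / 1000 = 526.3 → r_n = 371.5 kN.
R_n = 2 × 166.4 + 4 × 371.5 = 1819 kN.
Design strength φR_n = 0.75 × 1819 = 1360 kN.

1360 kN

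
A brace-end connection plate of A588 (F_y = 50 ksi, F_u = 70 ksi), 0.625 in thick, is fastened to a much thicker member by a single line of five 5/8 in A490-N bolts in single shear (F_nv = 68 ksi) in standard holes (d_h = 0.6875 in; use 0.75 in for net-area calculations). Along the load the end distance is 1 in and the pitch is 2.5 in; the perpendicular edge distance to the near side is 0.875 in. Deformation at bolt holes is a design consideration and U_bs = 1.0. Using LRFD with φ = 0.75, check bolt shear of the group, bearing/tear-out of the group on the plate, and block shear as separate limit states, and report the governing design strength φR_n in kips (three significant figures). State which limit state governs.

78.2 kips (bolt shear governs)

Bolt shear: A_b = π·0.625²/4 = 0.3068 in²; R_n = 68 × 0.3068 × 5 × 1 = 104.3 kips → 0.75 × 104.3 = 78.2 kips.
Bearing: edge l_c = 0.6562, r_n = 34.45 kips; interior l_c = 1.812, r_n = 65.62 kips; R_n = 34.45 + 4·65.62 = 297 kips → 223 kips.
Block shear: A_gv = 6.875, A_nv = 4.766, A_nt = 0.3125 in²; R_n = min(0.6F_uA_nv, 0.6F_yA_gv) + U_bs·F_u·A_nt = 222 kips → 167 kips.
Bolt shear governs: 78.2 kips.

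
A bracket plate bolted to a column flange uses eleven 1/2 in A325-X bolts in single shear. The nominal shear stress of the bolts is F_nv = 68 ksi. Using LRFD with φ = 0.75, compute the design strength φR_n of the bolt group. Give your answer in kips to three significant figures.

110 kips

A_b = π × 0.5² / 4 = 0.1963 in².
R_n = F_nv · A_b · n · n_s = 68 × 0.1963 × 11 × 1 = 146.9 kips.
Design strength φR_n = 0.75 × 146.9 = 110 kips.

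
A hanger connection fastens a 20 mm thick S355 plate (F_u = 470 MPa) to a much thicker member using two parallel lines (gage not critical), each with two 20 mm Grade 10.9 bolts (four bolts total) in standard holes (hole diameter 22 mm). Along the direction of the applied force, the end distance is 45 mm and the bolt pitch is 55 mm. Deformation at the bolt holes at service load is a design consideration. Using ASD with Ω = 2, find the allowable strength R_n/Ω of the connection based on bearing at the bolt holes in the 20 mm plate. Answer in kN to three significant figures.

Per bolt r_n = 1.2 l_c t F_u ≤ 2.4 d t F_u; upper limit = 2.4 × 20 × 20 × 470 / 1000 = 451.2 kN.
Edge bolt: l_c = 45 − 22/2 = 34 mm → 1.2 × 34 × 20 × 470 / 1000 = 383.5 → r_n = 383.5 kN.
Interior bolts: l_c = 55 − 22 = 33 mm → 1.2 × 33 × 20 × 470 / 1000 = 372.2 → r_n = 372.2 kN.
R_n = 2 × 383.5 + 2 × 372.2 = 1512 kN.
Allowable strength R_n/Ω = 1512 / 2 = 756 kN.

756 kN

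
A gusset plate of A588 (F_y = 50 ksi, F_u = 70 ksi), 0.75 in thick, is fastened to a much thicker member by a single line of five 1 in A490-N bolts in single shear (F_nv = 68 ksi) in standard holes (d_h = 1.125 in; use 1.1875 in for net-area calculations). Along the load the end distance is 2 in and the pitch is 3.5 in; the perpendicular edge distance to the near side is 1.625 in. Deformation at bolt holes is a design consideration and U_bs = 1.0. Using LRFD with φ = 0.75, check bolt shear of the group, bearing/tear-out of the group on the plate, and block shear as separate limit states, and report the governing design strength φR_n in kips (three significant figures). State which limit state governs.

200 kips (bolt shear governs)

Bolt shear: A_b = π·1²/4 = 0.7854 in²; R_n = 68 × 0.7854 × 5 × 1 = 267 kips → 0.75 × 267 = 200 kips.
Bearing: edge l_c = 1.438, r_n = 90.56 kips; interior l_c = 2.375, r_n = 126 kips; R_n = 90.56 + 4·126 = 594.6 kips → 446 kips.
Block shear: A_gv = 12, A_nv = 7.992, A_nt = 0.7734 in²; R_n = min(0.6F_uA_nv, 0.6F_yA_gv) + U_bs·F_u·A_nt = 389.8 kips → 292 kips.
Bolt shear governs: 200 kips.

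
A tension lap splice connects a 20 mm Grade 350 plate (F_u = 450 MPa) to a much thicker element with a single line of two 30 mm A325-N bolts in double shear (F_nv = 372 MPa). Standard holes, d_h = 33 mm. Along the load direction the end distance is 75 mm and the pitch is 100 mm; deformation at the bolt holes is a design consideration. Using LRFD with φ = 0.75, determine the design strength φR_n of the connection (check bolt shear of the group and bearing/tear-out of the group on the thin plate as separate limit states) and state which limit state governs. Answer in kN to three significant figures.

Bolt shear: A_b = π·30²/4 = 706.9 mm²; R_n = 372 × 706.9 × 2 × 2 / 1000 = 1052 kN → 0.75 × 1052 = 789 kN.
Bearing (1.2 l_c t F_u ≤ 2.4 d t F_u): upper limit = 2.4·30·20·450 / 1000 = 648 kN.
  Edge l_c = 75 − 33/2 = 58.5 → r_n = 631.8 kN; interior l_c = 100 − 33 = 67 → r_n = 648 kN.
  R_n,bearing = 1·631.8 + 1·648 = 1280 kN → 0.75 × 1280 = 960 kN.
Bolt shear governs: 789 kN.

789 kN (bolt shear governs)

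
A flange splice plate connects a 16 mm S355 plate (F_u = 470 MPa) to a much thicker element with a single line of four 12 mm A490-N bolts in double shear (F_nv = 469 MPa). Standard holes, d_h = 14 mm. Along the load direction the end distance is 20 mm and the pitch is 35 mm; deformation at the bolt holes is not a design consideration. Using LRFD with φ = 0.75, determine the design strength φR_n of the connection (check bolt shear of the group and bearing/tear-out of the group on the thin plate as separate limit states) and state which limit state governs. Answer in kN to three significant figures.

318 kN (bolt shear governs)

Bolt shear: A_b = π·12²/4 = 113.1 mm²; R_n = 469 × 113.1 × 4 × 2 / 1000 = 424.3 kN → 0.75 × 424.3 = 318 kN.
Bearing (1.5 l_c t F_u ≤ 3.0 d t F_u): upper limit = 3.0·12·16·470 / 1000 = 270.7 kN.
  Edge l_c = 20 − 14/2 = 13 → r_n = 146.6 kN; interior l_c = 35 − 14 = 21 → r_n = 236.9 kN.
  R_n,bearing = 1·146.6 + 3·236.9 = 857.3 kN → 0.75 × 857.3 = 643 kN.
Bolt shear governs: 318 kN.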